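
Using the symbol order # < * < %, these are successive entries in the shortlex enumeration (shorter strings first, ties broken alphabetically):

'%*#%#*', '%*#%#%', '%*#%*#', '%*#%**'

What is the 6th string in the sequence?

Continuing the enumeration 2 steps past %*#%**: %*#%** → %*#%*% → (answer).

%*#%%#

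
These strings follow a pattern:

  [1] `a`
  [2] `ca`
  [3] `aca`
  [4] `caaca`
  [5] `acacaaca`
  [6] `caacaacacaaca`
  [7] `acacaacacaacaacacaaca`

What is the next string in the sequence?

caacaacacaacaacacaacacaacaacacaaca

This is a Fibonacci-style word recurrence s(k) = s(k−2)·s(k−1): e.g. a·ca = aca.
Continuing: caacaacacaaca · acacaacacaacaacacaaca gives term 8.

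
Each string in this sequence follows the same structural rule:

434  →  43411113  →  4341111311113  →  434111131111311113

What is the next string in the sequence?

Every step adds 11113 to the end: s(k+1) = s(k)·11113.
So the next term is 434111131111311113·11113.

43411113111131111311113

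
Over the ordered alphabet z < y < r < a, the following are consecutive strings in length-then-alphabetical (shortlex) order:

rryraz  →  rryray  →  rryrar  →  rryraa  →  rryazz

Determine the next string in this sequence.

rryazy

Treat rryazz as a base-4 numeral over the given alphabet and add one, carrying through any trailing a's.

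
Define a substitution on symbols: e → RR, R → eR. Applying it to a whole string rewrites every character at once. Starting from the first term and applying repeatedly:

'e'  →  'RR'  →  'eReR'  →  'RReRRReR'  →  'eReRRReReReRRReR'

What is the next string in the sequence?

RReRRReReReRRReRRReRRReReReRRReR

Replace each of the 16 characters of eReRRReReReRRReR in place — RR eR RR eR eR eR RR eR RR eR RR eR eR eR RR eR — and concatenate.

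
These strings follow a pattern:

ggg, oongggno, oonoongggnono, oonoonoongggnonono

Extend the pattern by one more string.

Every step adds oon to the front and no to the end of the previous string.
Applying this once more to oonoonoongggnonono:

oonoonoonoongggnononono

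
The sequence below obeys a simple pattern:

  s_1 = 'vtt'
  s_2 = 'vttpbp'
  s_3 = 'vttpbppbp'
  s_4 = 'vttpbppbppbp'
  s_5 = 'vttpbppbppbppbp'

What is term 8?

vttpbppbppbppbppbppbppbp

Each term is the previous one with pbp appended.
From vttpbppbppbppbp, 3 further steps: vttpbppbppbppbp → vttpbppbppbppbppbp → vttpbppbppbppbppbppbp → (answer).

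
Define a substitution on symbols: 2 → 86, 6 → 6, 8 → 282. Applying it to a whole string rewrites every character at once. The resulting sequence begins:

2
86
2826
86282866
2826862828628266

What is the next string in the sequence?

86282866282686282862826862828666

Applying the rule to each of the 16 symbols of 2826862828628266 gives the pieces 86 282 86 6 282 6 86 282 86 282 6 86 282 86 6 6, which concatenate to the answer.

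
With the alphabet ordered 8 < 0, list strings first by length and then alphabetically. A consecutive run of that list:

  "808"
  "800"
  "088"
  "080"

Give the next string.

008

The successor of 080 increments the rightmost position that isn't already 0 and resets every position after it to 8.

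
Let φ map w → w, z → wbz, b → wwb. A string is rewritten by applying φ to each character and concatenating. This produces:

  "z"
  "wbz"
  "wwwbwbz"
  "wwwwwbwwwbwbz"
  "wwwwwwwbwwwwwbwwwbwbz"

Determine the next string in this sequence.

φ(wwwwwwwbwwwwwbwwwbwbz) expands symbol-by-symbol to w w w w w w w wwb w w w w w wwb w w w wwb w wwb wbz; joining the 21 pieces gives the next term.

wwwwwwwwwbwwwwwwwbwwwwwbwwwbwbz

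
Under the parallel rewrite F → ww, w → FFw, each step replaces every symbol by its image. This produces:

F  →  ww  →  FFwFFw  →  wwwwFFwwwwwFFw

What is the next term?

Rewriting the 14 symbols of wwwwFFwwwwwFFw one by one yields FFw FFw FFw FFw ww ww FFw FFw FFw FFw FFw ww ww FFw; concatenated:

FFwFFwFFwFFwwwwwFFwFFwFFwFFwFFwwwwwFFw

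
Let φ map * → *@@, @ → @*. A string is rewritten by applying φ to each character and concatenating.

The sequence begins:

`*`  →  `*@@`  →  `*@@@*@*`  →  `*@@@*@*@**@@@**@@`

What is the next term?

Rewriting the 17 symbols of *@@@*@*@**@@@**@@ one by one yields *@@ @* @* @* *@@ @* *@@ @* *@@ *@@ @* @* @* *@@ *@@ @* @*; concatenated:

*@@@*@*@**@@@**@@@**@@*@@@*@*@**@@*@@@*@*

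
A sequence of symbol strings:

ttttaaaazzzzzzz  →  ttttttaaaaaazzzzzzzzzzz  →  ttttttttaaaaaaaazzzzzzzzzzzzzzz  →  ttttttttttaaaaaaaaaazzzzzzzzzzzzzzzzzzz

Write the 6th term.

Each string has the form t^{2n} a^{2n} z^{4n-1}, where the shown terms are n = 2, 3, 4, 5.
For term 6, n = 7, so the run lengths are 14, 14, 27.

ttttttttttttttaaaaaaaaaaaaaazzzzzzzzzzzzzzzzzzzzzzzzzzz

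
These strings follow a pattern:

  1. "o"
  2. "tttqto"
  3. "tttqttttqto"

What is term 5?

tttqttttqttttqttttqto

The strings grow by a fixed prefix tttqt each time.
From tttqttttqto, 2 further steps: tttqttttqto → tttqttttqttttqto → (answer).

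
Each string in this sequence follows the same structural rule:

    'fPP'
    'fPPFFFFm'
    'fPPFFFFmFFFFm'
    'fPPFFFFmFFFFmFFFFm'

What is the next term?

Each term is the previous one with FFFFm appended.
So the next term is fPPFFFFmFFFFmFFFFm·FFFFm.

fPPFFFFmFFFFmFFFFmFFFFm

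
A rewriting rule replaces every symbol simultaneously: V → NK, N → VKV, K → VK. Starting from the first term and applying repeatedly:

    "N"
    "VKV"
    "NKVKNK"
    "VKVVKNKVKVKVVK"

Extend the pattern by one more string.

NKVKNKNKVKVKVVKNKVKNKVKNKNKVK

φ(VKVVKNKVKVKVVK) expands symbol-by-symbol to NK VK NK NK VK VKV VK NK VK NK VK NK NK VK; joining the 14 pieces gives the next term.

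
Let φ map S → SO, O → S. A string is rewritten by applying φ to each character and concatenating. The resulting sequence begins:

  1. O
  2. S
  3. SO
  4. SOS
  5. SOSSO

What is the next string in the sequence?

SOSSOSOS

Rewriting each symbol of SOSSO: S→SO, O→S, S→SO, S→SO, O→S, which concatenates to SO S SO SO S.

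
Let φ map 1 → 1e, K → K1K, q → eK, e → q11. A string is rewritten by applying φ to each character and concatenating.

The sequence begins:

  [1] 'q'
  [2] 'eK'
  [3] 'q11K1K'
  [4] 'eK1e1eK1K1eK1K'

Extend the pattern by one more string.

Applying the rule to each of the 14 symbols of eK1e1eK1K1eK1K gives the pieces q11 K1K 1e q11 1e q11 K1K 1e K1K 1e q11 K1K 1e K1K, which concatenate to the answer.

q11K1K1eq111eq11K1K1eK1K1eq11K1K1eK1K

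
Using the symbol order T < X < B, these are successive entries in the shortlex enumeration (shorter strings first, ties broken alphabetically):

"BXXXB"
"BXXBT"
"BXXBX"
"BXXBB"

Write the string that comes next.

BXBTT

Treat BXXBB as a base-3 numeral over the given alphabet and add one, carrying through any trailing B's.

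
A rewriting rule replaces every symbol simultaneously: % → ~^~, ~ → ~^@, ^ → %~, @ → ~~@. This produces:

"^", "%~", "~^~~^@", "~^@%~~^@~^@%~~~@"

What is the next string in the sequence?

~^@%~~~@~^~~^@~^@%~~~@~^@%~~~@~^~~^@~^@~^@~~@

Replace each of the 16 characters of ~^@%~~^@~^@%~~~@ in place — ~^@ %~ ~~@ ~^~ ~^@ ~^@ %~ ~~@ ~^@ %~ ~~@ ~^~ ~^@ ~^@ ~^@ ~~@ — and concatenate.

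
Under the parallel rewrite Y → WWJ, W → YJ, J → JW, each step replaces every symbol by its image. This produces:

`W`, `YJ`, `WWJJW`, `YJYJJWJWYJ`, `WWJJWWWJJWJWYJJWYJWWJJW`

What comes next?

Applying the rule to each of the 23 symbols of WWJJWWWJJWJWYJJWYJWWJJW gives the pieces YJ YJ JW JW YJ YJ YJ JW JW YJ JW YJ WWJ JW JW YJ WWJ JW YJ YJ JW JW YJ, which concatenate to the answer.

YJYJJWJWYJYJYJJWJWYJJWYJWWJJWJWYJWWJJWYJYJJWJWYJ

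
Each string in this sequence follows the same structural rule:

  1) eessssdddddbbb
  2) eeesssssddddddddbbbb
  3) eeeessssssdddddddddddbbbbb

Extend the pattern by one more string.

Reading off run lengths: e runs 2, 3, 4; s runs 4, 5, 6; d runs 5, 8, 11; b runs 3, 4, 5 — each is linear in n, where the shown terms are n = 2, 3, 4.
At n = 5 the blocks have lengths 5, 7, 14, 6.

eeeeesssssssddddddddddddddbbbbbb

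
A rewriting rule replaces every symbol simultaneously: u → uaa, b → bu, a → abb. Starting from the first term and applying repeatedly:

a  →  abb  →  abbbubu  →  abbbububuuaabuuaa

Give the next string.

abbbububuuaabuuaabuuaauaaabbabbbuuaauaaabbabb

φ(abbbububuuaabuuaa) expands symbol-by-symbol to abb bu bu bu uaa bu uaa bu uaa uaa abb abb bu uaa uaa abb abb; joining the 17 pieces gives the next term.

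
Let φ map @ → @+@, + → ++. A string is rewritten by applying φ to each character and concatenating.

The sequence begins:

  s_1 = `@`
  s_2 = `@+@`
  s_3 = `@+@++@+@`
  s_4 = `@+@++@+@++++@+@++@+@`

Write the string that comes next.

@+@++@+@++++@+@++@+@++++++++@+@++@+@++++@+@++@+@

Replace each of the 20 characters of @+@++@+@++++@+@++@+@ in place — @+@ ++ @+@ ++ ++ @+@ ++ @+@ ++ ++ ++ ++ @+@ ++ @+@ ++ ++ @+@ ++ @+@ — and concatenate.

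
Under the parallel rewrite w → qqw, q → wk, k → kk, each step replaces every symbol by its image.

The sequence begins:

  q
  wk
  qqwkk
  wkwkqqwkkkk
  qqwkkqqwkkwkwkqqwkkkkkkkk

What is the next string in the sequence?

Rewriting the 25 symbols of qqwkkqqwkkwkwkqqwkkkkkkkk one by one yields wk wk qqw kk kk wk wk qqw kk kk qqw kk qqw kk wk wk qqw kk kk kk kk kk kk kk kk; concatenated:

wkwkqqwkkkkwkwkqqwkkkkqqwkkqqwkkwkwkqqwkkkkkkkkkkkkkkkk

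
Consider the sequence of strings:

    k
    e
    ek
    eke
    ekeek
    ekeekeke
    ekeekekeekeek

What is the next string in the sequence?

Each term (from the third on) is the previous term followed by the one before it: term 3 = e·k = ek.
So term 8 is ekeekekeekeek·ekeekeke.

ekeekekeekeekekeekeke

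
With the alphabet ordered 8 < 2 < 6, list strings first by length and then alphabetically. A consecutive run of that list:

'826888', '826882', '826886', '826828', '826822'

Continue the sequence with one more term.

Treat 826822 as a base-3 numeral over the given alphabet and add one, carrying through any trailing 6's.

826826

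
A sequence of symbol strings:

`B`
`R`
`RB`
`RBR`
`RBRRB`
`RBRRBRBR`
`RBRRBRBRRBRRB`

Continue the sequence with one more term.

RBRRBRBRRBRRBRBRRBRBR

From term 3 onward, concatenate the last term with the second-to-last: R·B = RB, RB·R = RBR, …
So term 8 is RBRRBRBRRBRRB·RBRRBRBR.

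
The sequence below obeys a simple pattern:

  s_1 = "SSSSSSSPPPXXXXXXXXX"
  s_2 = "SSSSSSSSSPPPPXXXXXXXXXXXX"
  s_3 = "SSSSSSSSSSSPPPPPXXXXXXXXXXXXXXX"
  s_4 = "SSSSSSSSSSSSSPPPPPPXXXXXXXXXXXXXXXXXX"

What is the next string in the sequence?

Reading off run lengths: S runs 7, 9, 11, 13; P runs 3, 4, 5, 6; X runs 9, 12, 15, 18 — each is linear in n, where the shown terms are n = 3, 4, 5, 6.
At n = 7 the blocks have lengths 15, 7, 21.

SSSSSSSSSSSSSSSPPPPPPPXXXXXXXXXXXXXXXXXXXXX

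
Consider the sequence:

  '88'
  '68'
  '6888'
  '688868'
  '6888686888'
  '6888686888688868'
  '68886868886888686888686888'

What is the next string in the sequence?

From term 3 onward, concatenate the last term with the second-to-last: 68·88 = 6888, 6888·68 = 688868, …
Continuing: 68886868886888686888686888 · 6888686888688868 gives term 8.

688868688868886868886868886888686888688868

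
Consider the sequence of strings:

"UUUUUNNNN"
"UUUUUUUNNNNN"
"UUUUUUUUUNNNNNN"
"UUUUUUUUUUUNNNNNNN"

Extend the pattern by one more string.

Each string has the form U^{2n-1} N^{n+1}, where the shown terms are n = 3, 4, 5, 6.
Setting n = 7 gives 13, 8 characters in each block.

UUUUUUUUUUUUUNNNNNNNN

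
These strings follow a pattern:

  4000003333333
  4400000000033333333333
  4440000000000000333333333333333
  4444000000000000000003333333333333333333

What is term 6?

Term n consists of n 4's, followed by 4n+1 0's, followed by 4n+3 3's (n = 1, 2, …).
At n = 6 the blocks have lengths 6, 25, 27.

4444440000000000000000000000000333333333333333333333333333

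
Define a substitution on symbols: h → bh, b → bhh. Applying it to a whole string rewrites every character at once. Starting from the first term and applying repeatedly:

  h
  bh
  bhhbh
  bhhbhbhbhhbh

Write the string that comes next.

bhhbhbhbhhbhbhhbhbhhbhbhbhhbh

Rewriting each symbol of bhhbhbhbhhbh: b→bhh, h→bh, h→bh, b→bhh, h→bh, b→bhh, h→bh, b→bhh, h→bh, h→bh, b→bhh, h→bh, which concatenates to bhh bh bh bhh bh bhh bh bhh bh bh bhh bh.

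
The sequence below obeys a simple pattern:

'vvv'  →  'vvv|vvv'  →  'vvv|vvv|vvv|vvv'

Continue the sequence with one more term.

s(k+1) = s(k)·|·s(k) — each term doubles the last with '|' between the halves.
So the next term is two copies of vvv|vvv|vvv|vvv with '|' between the halves.

vvv|vvv|vvv|vvv|vvv|vvv|vvv|vvv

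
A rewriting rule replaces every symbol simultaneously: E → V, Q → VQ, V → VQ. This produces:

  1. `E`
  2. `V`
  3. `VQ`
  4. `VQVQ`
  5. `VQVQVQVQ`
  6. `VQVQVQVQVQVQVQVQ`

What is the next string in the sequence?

VQVQVQVQVQVQVQVQVQVQVQVQVQVQVQVQ

Applying the rule to each of the 16 symbols of VQVQVQVQVQVQVQVQ gives the pieces VQ VQ VQ VQ VQ VQ VQ VQ VQ VQ VQ VQ VQ VQ VQ VQ, which concatenate to the answer.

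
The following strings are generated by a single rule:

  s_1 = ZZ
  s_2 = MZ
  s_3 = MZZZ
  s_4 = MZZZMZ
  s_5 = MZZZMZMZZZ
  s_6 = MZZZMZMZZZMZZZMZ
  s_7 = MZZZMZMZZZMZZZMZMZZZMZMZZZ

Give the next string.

MZZZMZMZZZMZZZMZMZZZMZMZZZMZZZMZMZZZMZZZMZ

This is a Fibonacci-style word recurrence s(k) = s(k−1)·s(k−2): e.g. MZ·ZZ = MZZZ.
Continuing: MZZZMZMZZZMZZZMZMZZZMZMZZZ · MZZZMZMZZZMZZZMZ gives term 8.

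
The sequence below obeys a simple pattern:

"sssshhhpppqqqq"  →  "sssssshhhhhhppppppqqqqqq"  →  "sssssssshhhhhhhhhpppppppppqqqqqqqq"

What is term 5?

sssssssssssshhhhhhhhhhhhhhhpppppppppppppppqqqqqqqqqqqq

Reading off run lengths: s runs 4, 6, 8; h runs 3, 6, 9; p runs 3, 6, 9; q runs 4, 6, 8 — each is linear in n (n = 1, 2, …).
Setting n = 5 gives 12, 15, 15, 12 characters in each block.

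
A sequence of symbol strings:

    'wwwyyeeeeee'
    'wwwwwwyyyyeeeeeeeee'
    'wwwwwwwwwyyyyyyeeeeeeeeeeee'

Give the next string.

wwwwwwwwwwwwyyyyyyyyeeeeeeeeeeeeeee

The n-th term is 3n w's then 2n y's then 3n+3 e's (n = 1, 2, …).
Setting n = 4 gives 12, 8, 15 characters in each block.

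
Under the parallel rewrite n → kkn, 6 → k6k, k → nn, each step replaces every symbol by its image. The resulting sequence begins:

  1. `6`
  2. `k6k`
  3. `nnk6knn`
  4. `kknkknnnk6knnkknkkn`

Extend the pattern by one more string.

nnnnkknnnnnkknkknkknnnk6knnkknkknnnnnkknnnnnkkn

Replace each of the 19 characters of kknkknnnk6knnkknkkn in place — nn nn kkn nn nn kkn kkn kkn nn k6k nn kkn kkn nn nn kkn nn nn kkn — and concatenate.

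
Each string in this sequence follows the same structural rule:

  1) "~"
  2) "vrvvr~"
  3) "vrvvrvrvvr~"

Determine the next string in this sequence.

Each term is the previous one with vrvvr prepended.
Applying this once more to vrvvrvrvvr~:

vrvvrvrvvrvrvvr~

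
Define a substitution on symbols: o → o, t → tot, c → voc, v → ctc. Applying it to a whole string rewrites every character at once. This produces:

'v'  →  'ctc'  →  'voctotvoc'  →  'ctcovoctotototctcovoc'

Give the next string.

Replace each of the 21 characters of ctcovoctotototctcovoc in place — voc tot voc o ctc o voc tot o tot o tot o tot voc tot voc o ctc o voc — and concatenate.

voctotvococtcovoctotototototototvoctotvococtcovoc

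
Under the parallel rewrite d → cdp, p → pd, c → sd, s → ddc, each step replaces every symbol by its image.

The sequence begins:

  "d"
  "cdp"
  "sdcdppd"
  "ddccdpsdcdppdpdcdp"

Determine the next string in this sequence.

Applying the rule to each of the 18 symbols of ddccdpsdcdppdpdcdp gives the pieces cdp cdp sd sd cdp pd ddc cdp sd cdp pd pd cdp pd cdp sd cdp pd, which concatenate to the answer.

cdpcdpsdsdcdppdddccdpsdcdppdpdcdppdcdpsdcdppd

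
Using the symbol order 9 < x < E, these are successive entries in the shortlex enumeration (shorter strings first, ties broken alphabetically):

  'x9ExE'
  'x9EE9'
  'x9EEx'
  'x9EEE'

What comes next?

The successor of x9EEE increments the rightmost position that isn't already E and resets every position after it to 9.

xx999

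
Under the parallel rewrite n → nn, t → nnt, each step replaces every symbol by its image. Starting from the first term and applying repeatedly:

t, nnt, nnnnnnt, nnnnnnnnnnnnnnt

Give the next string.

Rewriting the 15 symbols of nnnnnnnnnnnnnnt one by one yields nn nn nn nn nn nn nn nn nn nn nn nn nn nn nnt; concatenated:

nnnnnnnnnnnnnnnnnnnnnnnnnnnnnnt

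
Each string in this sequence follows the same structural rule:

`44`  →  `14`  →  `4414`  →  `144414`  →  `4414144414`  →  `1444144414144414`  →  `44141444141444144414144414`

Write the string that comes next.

This is a Fibonacci-style word recurrence s(k) = s(k−2)·s(k−1): e.g. 44·14 = 4414.
The next term joins 1444144414144414 and 44141444141444144414144414.

144414441414441444141444141444144414144414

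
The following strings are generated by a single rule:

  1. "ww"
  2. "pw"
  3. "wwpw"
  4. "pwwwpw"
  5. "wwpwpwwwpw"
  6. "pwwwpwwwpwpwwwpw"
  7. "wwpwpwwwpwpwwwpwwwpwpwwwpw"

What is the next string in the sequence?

pwwwpwwwpwpwwwpwwwpwpwwwpwpwwwpwwwpwpwwwpw

This is a Fibonacci-style word recurrence s(k) = s(k−2)·s(k−1): e.g. ww·pw = wwpw.
So term 8 is pwwwpwwwpwpwwwpw·wwpwpwwwpwpwwwpwwwpwpwwwpw.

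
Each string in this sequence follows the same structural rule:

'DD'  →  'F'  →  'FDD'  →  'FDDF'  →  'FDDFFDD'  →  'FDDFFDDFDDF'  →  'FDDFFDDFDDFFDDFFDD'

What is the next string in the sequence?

From term 3 onward, concatenate the last term with the second-to-last: F·DD = FDD, FDD·F = FDDF, …
So term 8 is FDDFFDDFDDFFDDFFDD·FDDFFDDFDDF.

FDDFFDDFDDFFDDFFDDFDDFFDDFDDF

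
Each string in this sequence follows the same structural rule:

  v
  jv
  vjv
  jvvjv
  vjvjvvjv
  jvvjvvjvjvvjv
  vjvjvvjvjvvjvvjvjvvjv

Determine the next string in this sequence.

jvvjvvjvjvvjvvjvjvvjvjvvjvvjvjvvjv

Each term (from the third on) is the two preceding terms concatenated in order: term 3 = v·jv = vjv.
The next term joins jvvjvvjvjvvjv and vjvjvvjvjvvjvvjvjvvjv.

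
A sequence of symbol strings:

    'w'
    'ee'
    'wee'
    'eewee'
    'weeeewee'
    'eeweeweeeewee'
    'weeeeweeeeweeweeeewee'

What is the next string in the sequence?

From term 3 onward, concatenate the second-to-last term with the last: w·ee = wee, ee·wee = eewee, …
So term 8 is eeweeweeeewee·weeeeweeeeweeweeeewee.

eeweeweeeeweeweeeeweeeeweeweeeewee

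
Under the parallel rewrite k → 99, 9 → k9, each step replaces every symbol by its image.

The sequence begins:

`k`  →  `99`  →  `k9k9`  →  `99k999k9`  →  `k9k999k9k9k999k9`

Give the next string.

φ(k9k999k9k9k999k9) expands symbol-by-symbol to 99 k9 99 k9 k9 k9 99 k9 99 k9 99 k9 k9 k9 99 k9; joining the 16 pieces gives the next term.

99k999k9k9k999k999k999k9k9k999k9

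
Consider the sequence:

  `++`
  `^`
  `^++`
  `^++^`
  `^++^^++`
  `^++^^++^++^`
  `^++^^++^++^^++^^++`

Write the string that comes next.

Each term (from the third on) is the previous term followed by the one before it: term 3 = ^·++ = ^++.
So term 8 is ^++^^++^++^^++^^++·^++^^++^++^.

^++^^++^++^^++^^++^++^^++^++^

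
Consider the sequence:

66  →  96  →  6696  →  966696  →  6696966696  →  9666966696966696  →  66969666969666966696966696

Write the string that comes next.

966696669696669666969666969666966696966696

This is a Fibonacci-style word recurrence s(k) = s(k−2)·s(k−1): e.g. 66·96 = 6696.
So term 8 is 9666966696966696·66969666969666966696966696.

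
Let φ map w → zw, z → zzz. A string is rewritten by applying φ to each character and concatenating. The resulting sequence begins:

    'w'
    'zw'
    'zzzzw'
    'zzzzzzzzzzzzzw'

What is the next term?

Replace each of the 14 characters of zzzzzzzzzzzzzw in place — zzz zzz zzz zzz zzz zzz zzz zzz zzz zzz zzz zzz zzz zw — and concatenate.

zzzzzzzzzzzzzzzzzzzzzzzzzzzzzzzzzzzzzzzzw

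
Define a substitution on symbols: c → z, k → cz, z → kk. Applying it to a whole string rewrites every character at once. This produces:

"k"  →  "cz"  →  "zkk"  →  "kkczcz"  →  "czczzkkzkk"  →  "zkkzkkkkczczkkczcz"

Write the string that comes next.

Replace each of the 18 characters of zkkzkkkkczczkkczcz in place — kk cz cz kk cz cz cz cz z kk z kk cz cz z kk z kk — and concatenate.

kkczczkkczczczczzkkzkkczczzkkzkk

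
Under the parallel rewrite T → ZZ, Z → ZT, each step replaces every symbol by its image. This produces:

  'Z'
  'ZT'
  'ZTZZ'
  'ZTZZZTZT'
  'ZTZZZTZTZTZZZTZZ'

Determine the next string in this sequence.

Rewriting the 16 symbols of ZTZZZTZTZTZZZTZZ one by one yields ZT ZZ ZT ZT ZT ZZ ZT ZZ ZT ZZ ZT ZT ZT ZZ ZT ZT; concatenated:

ZTZZZTZTZTZZZTZZZTZZZTZTZTZZZTZT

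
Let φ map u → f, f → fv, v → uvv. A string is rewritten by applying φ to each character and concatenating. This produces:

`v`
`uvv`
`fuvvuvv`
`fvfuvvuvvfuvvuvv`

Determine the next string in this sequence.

Rewriting the 16 symbols of fvfuvvuvvfuvvuvv one by one yields fv uvv fv f uvv uvv f uvv uvv fv f uvv uvv f uvv uvv; concatenated:

fvuvvfvfuvvuvvfuvvuvvfvfuvvuvvfuvvuvv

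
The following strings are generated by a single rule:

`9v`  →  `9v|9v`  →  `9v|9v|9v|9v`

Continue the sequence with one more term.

9v|9v|9v|9v|9v|9v|9v|9v

Every step duplicates the string with '|' between the halves.
One more doubling of 9v|9v|9v|9v gives the answer.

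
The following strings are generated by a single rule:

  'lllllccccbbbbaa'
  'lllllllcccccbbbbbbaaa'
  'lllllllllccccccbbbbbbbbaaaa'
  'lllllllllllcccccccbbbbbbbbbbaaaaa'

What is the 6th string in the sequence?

Each string has the form l^{2n+1} c^{n+2} b^{2n} a^{n}, where the shown terms are n = 2, 3, 4, 5.
At n = 7 the blocks have lengths 15, 9, 14, 7.

lllllllllllllllcccccccccbbbbbbbbbbbbbbaaaaaaa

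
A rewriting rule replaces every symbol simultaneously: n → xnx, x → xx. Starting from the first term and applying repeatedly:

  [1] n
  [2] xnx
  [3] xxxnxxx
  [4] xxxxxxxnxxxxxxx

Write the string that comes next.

xxxxxxxxxxxxxxxnxxxxxxxxxxxxxxx

φ(xxxxxxxnxxxxxxx) expands symbol-by-symbol to xx xx xx xx xx xx xx xnx xx xx xx xx xx xx xx; joining the 15 pieces gives the next term.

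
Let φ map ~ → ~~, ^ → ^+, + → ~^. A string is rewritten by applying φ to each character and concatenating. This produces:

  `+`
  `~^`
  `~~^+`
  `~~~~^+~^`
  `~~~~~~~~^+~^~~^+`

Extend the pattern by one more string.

Rewriting the 16 symbols of ~~~~~~~~^+~^~~^+ one by one yields ~~ ~~ ~~ ~~ ~~ ~~ ~~ ~~ ^+ ~^ ~~ ^+ ~~ ~~ ^+ ~^; concatenated:

~~~~~~~~~~~~~~~~^+~^~~^+~~~~^+~^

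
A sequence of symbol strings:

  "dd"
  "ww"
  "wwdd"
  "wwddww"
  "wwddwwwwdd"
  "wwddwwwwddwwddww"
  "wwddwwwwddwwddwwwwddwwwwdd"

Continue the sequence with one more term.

wwddwwwwddwwddwwwwddwwwwddwwddwwwwddwwddww

Each term (from the third on) is the previous term followed by the one before it: term 3 = ww·dd = wwdd.
So term 8 is wwddwwwwddwwddwwwwddwwwwdd·wwddwwwwddwwddww.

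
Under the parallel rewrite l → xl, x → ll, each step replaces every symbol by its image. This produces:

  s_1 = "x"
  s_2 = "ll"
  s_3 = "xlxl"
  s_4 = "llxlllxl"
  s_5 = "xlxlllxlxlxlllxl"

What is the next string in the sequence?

Rewriting the 16 symbols of xlxlllxlxlxlllxl one by one yields ll xl ll xl xl xl ll xl ll xl ll xl xl xl ll xl; concatenated:

llxlllxlxlxlllxlllxlllxlxlxlllxl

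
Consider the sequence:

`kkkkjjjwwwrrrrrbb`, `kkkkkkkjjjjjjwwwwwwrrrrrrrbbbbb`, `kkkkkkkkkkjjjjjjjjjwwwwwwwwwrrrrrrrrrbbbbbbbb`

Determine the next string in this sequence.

kkkkkkkkkkkkkjjjjjjjjjjjjwwwwwwwwwwwwrrrrrrrrrrrbbbbbbbbbbb

Term n consists of 3n+1 k's, followed by 3n j's, followed by 3n w's, followed by 2n+3 r's, followed by 3n-1 b's (n = 1, 2, …).
Setting n = 4 gives 13, 12, 12, 11, 11 characters in each block.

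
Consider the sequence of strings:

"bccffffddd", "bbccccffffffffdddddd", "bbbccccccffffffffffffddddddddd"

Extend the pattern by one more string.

bbbbccccccccffffffffffffffffdddddddddddd

The n-th term is n b's then 2n c's then 4n f's then 3n d's (n = 1, 2, …).
At n = 4 the blocks have lengths 4, 8, 16, 12.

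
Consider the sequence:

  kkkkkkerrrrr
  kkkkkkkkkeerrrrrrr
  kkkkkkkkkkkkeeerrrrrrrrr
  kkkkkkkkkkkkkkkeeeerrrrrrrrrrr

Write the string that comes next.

kkkkkkkkkkkkkkkkkkeeeeerrrrrrrrrrrrr

The n-th term is 3n+3 k's then n e's then 2n+3 r's (n = 1, 2, …).
For the next term, n = 5, so the run lengths are 18, 5, 13.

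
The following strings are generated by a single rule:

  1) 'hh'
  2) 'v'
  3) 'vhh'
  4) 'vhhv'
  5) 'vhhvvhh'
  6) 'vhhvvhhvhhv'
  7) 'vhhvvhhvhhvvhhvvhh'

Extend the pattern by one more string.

vhhvvhhvhhvvhhvvhhvhhvvhhvhhv

This is a Fibonacci-style word recurrence s(k) = s(k−1)·s(k−2): e.g. v·hh = vhh.
The next term joins vhhvvhhvhhvvhhvvhh and vhhvvhhvhhv.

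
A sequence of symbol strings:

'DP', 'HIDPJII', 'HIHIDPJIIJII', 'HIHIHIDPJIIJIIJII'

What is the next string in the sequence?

Each term wraps the previous one in HI on the left and JII on the right.
So the next term is HI·HIHIHIDPJIIJIIJII·JII.

HIHIHIHIDPJIIJIIJIIJII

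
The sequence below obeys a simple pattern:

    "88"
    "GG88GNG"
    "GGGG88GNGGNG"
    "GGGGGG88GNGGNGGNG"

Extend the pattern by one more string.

s(k+1) = GG·s(k)·GNG, so each term gains GG as a prefix and GNG as a suffix.
So the next term is GG·GGGGGG88GNGGNGGNG·GNG.

GGGGGGGG88GNGGNGGNGGNG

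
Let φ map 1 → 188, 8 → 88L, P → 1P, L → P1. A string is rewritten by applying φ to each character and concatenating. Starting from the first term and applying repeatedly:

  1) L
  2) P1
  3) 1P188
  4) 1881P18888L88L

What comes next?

18888L88L1881P18888L88L88L88LP188L88LP1

Replace each of the 14 characters of 1881P18888L88L in place — 188 88L 88L 188 1P 188 88L 88L 88L 88L P1 88L 88L P1 — and concatenate.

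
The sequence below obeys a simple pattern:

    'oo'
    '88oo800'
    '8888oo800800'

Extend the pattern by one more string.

888888oo800800800

Each term wraps the previous one in 88 on the left and 800 on the right.
One more step from 8888oo800800 gives the answer.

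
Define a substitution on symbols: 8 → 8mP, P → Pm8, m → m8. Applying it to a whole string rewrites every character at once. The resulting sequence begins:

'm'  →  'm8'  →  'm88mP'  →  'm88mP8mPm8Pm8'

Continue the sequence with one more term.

Applying the rule to each of the 13 symbols of m88mP8mPm8Pm8 gives the pieces m8 8mP 8mP m8 Pm8 8mP m8 Pm8 m8 8mP Pm8 m8 8mP, which concatenate to the answer.

m88mP8mPm8Pm88mPm8Pm8m88mPPm8m88mP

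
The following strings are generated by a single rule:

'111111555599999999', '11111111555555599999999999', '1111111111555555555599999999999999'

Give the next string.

111111111111555555555555599999999999999999

Term n consists of 2n+2 1's, followed by 3n-2 5's, followed by 3n+2 9's, where the shown terms are n = 2, 3, 4.
Setting n = 5 gives 12, 13, 17 characters in each block.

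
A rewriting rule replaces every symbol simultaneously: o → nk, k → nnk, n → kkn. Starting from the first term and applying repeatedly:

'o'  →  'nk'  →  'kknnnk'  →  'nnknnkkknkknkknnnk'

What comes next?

kknkknnnkkknkknnnknnknnkkknnnknnkkknnnknnkkknkknkknnnk

φ(nnknnkkknkknkknnnk) expands symbol-by-symbol to kkn kkn nnk kkn kkn nnk nnk nnk kkn nnk nnk kkn nnk nnk kkn kkn kkn nnk; joining the 18 pieces gives the next term.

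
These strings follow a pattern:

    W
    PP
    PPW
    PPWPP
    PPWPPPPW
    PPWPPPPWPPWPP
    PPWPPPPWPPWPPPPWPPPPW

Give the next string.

PPWPPPPWPPWPPPPWPPPPWPPWPPPPWPPWPP

From term 3 onward, concatenate the last term with the second-to-last: PP·W = PPW, PPW·PP = PPWPP, …
The next term joins PPWPPPPWPPWPPPPWPPPPW and PPWPPPPWPPWPP.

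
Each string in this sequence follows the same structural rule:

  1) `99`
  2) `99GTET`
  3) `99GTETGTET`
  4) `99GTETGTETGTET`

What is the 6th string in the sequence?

99GTETGTETGTETGTETGTET

Each term is the previous one with GTET appended.
From 99GTETGTETGTET, 2 further steps: 99GTETGTETGTET → 99GTETGTETGTETGTET → (answer).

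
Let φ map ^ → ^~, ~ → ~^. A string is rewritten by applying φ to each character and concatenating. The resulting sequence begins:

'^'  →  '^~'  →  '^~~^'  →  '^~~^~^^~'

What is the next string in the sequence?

^~~^~^^~~^^~^~~^

Apply φ to ^~~^~^^~ symbol by symbol: ^→^~, ~→~^, ~→~^, ^→^~, ~→~^, ^→^~, ^→^~, ~→~^; joined: ^~ ~^ ~^ ^~ ~^ ^~ ^~ ~^.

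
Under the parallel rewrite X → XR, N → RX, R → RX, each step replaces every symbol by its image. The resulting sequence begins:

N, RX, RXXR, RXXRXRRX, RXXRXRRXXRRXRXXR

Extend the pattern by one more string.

Rewriting the 16 symbols of RXXRXRRXXRRXRXXR one by one yields RX XR XR RX XR RX RX XR XR RX RX XR RX XR XR RX; concatenated:

RXXRXRRXXRRXRXXRXRRXRXXRRXXRXRRX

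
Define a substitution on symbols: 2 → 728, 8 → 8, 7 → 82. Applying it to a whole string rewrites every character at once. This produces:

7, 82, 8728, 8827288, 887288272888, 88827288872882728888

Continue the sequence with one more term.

Replace each of the 20 characters of 88827288872882728888 in place — 8 8 8 728 82 728 8 8 8 82 728 8 8 728 82 728 8 8 8 8 — and concatenate.

888728827288888272888728827288888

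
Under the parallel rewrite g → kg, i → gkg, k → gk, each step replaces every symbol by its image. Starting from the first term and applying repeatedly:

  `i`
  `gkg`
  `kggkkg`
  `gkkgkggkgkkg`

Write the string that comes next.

kggkgkkggkkgkggkkggkgkkg

Expanding gkkgkggkgkkg: g→kg, k→gk, k→gk, g→kg, k→gk, g→kg, g→kg, k→gk, g→kg, k→gk, k→gk, g→kg. Concatenated: kg gk gk kg gk kg kg gk kg gk gk kg.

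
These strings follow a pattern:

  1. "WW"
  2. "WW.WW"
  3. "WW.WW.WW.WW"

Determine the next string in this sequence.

Each string is two copies of the previous one joined by '.'.
One more doubling of WW.WW.WW.WW gives the answer.

WW.WW.WW.WW.WW.WW.WW.WW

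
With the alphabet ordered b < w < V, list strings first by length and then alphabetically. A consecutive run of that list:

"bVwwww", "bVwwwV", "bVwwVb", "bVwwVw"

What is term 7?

Continuing the enumeration 3 steps past bVwwVw: bVwwVw → bVwwVV → bVwVbb → (answer).

bVwVbw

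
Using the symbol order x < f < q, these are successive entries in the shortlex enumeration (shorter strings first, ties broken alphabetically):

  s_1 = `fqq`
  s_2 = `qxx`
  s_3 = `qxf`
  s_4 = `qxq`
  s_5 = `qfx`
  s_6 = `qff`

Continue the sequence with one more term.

Treat qff as a base-3 numeral over the given alphabet and add one, carrying through any trailing q's.

qfq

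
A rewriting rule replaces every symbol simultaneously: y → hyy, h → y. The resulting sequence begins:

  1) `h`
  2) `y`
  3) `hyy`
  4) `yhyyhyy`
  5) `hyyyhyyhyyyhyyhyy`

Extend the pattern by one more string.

Rewriting the 17 symbols of hyyyhyyhyyyhyyhyy one by one yields y hyy hyy hyy y hyy hyy y hyy hyy hyy y hyy hyy y hyy hyy; concatenated:

yhyyhyyhyyyhyyhyyyhyyhyyhyyyhyyhyyyhyyhyy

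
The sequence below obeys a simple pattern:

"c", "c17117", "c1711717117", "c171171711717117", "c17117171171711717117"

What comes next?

c1711717117171171711717117

Every step adds 17117 to the end: s(k+1) = s(k)·17117.
One more step from c17117171171711717117 gives the answer.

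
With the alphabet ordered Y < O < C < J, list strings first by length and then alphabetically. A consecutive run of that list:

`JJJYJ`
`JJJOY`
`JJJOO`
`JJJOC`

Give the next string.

The successor of JJJOC increments the rightmost position that isn't already J and resets every position after it to Y.

JJJOJ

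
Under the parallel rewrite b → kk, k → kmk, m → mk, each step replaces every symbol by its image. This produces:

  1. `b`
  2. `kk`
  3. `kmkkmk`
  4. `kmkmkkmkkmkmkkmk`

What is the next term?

kmkmkkmkmkkmkkmkmkkmkkmkmkkmkmkkmkkmkmkkmk

Applying the rule to each of the 16 symbols of kmkmkkmkkmkmkkmk gives the pieces kmk mk kmk mk kmk kmk mk kmk kmk mk kmk mk kmk kmk mk kmk, which concatenate to the answer.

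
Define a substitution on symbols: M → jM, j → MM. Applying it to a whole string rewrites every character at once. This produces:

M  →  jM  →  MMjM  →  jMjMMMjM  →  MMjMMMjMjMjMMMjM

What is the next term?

φ(MMjMMMjMjMjMMMjM) expands symbol-by-symbol to jM jM MM jM jM jM MM jM MM jM MM jM jM jM MM jM; joining the 16 pieces gives the next term.

jMjMMMjMjMjMMMjMMMjMMMjMjMjMMMjM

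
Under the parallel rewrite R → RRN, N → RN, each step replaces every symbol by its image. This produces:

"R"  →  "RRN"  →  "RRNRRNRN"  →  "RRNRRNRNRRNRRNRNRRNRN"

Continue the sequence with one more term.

RRNRRNRNRRNRRNRNRRNRNRRNRRNRNRRNRRNRNRRNRNRRNRRNRNRRNRN

Replace each of the 21 characters of RRNRRNRNRRNRRNRNRRNRN in place — RRN RRN RN RRN RRN RN RRN RN RRN RRN RN RRN RRN RN RRN RN RRN RRN RN RRN RN — and concatenate.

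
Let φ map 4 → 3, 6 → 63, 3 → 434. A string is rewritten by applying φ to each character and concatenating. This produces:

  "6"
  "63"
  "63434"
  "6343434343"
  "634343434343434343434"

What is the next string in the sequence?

634343434343434343434343434343434343434343

φ(634343434343434343434) expands symbol-by-symbol to 63 434 3 434 3 434 3 434 3 434 3 434 3 434 3 434 3 434 3 434 3; joining the 21 pieces gives the next term.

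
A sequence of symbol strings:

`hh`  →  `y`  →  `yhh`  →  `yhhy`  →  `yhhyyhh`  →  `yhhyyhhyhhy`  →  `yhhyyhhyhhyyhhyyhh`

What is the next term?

yhhyyhhyhhyyhhyyhhyhhyyhhyhhy

Each term (from the third on) is the previous term followed by the one before it: term 3 = y·hh = yhh.
Continuing: yhhyyhhyhhyyhhyyhh · yhhyyhhyhhy gives term 8.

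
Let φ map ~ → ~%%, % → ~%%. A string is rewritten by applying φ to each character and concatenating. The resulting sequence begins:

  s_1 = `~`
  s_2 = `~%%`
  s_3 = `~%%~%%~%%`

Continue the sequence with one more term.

Expanding ~%%~%%~%%: ~→~%%, %→~%%, %→~%%, ~→~%%, %→~%%, %→~%%, ~→~%%, %→~%%, %→~%%. Concatenated: ~%% ~%% ~%% ~%% ~%% ~%% ~%% ~%% ~%%.

~%%~%%~%%~%%~%%~%%~%%~%%~%%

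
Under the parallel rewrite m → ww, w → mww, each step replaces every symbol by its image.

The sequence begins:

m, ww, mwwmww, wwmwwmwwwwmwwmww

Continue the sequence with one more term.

Applying the rule to each of the 16 symbols of wwmwwmwwwwmwwmww gives the pieces mww mww ww mww mww ww mww mww mww mww ww mww mww ww mww mww, which concatenate to the answer.

mwwmwwwwmwwmwwwwmwwmwwmwwmwwwwmwwmwwwwmwwmww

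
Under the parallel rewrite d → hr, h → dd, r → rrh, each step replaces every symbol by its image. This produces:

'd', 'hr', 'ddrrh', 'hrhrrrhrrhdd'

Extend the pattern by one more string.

Expanding hrhrrrhrrhdd: h→dd, r→rrh, h→dd, r→rrh, r→rrh, r→rrh, h→dd, r→rrh, r→rrh, h→dd, d→hr, d→hr. Concatenated: dd rrh dd rrh rrh rrh dd rrh rrh dd hr hr.

ddrrhddrrhrrhrrhddrrhrrhddhrhr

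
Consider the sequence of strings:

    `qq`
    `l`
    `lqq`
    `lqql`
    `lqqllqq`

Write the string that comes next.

From term 3 onward, concatenate the last term with the second-to-last: l·qq = lqq, lqq·l = lqql, …
Continuing: lqqllqq · lqql gives term 6.

lqqllqqlqql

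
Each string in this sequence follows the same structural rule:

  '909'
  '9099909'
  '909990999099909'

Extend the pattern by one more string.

Every step duplicates the string with '9' between the halves.
Doubling 909990999099909 with '9' between the halves:

9099909990999099909990999099909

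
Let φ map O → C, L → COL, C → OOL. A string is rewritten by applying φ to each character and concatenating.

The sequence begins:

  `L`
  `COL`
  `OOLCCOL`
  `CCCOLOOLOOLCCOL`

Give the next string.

φ(CCCOLOOLOOLCCOL) expands symbol-by-symbol to OOL OOL OOL C COL C C COL C C COL OOL OOL C COL; joining the 15 pieces gives the next term.

OOLOOLOOLCCOLCCCOLCCCOLOOLOOLCCOL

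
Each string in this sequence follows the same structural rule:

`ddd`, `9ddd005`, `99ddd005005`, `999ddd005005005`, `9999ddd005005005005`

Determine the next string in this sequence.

s(k+1) = 9·s(k)·005, so each term gains 9 as a prefix and 005 as a suffix.
One more step from 9999ddd005005005005 gives the answer.

99999ddd005005005005005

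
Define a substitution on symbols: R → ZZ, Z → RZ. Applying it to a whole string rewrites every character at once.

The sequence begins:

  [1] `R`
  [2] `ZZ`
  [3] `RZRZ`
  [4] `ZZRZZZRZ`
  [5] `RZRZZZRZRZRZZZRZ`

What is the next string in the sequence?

Replace each of the 16 characters of RZRZZZRZRZRZZZRZ in place — ZZ RZ ZZ RZ RZ RZ ZZ RZ ZZ RZ ZZ RZ RZ RZ ZZ RZ — and concatenate.

ZZRZZZRZRZRZZZRZZZRZZZRZRZRZZZRZ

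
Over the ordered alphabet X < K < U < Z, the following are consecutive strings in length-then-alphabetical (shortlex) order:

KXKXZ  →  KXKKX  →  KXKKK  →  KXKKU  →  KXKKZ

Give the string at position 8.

KXKUU

Continuing the enumeration 3 steps past KXKKZ: KXKKZ → KXKUX → KXKUK → (answer).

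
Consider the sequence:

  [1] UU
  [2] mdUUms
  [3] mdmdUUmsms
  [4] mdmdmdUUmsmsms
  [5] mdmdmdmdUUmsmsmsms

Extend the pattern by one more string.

mdmdmdmdmdUUmsmsmsmsms

Each term wraps the previous one in md on the left and ms on the right.
One more step from mdmdmdmdUUmsmsmsms gives the answer.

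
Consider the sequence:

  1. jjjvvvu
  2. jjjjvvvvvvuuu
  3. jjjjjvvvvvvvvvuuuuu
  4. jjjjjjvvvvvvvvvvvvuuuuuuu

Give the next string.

Term n consists of n+2 j's, followed by 3n v's, followed by 2n-1 u's (n = 1, 2, …).
Setting n = 5 gives 7, 15, 9 characters in each block.

jjjjjjjvvvvvvvvvvvvvvvuuuuuuuuu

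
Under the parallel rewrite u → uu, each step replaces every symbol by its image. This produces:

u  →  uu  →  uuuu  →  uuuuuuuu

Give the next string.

uuuuuuuuuuuuuuuu

Rewriting each symbol of uuuuuuuu: u→uu, u→uu, u→uu, u→uu, u→uu, u→uu, u→uu, u→uu, which concatenates to uu uu uu uu uu uu uu uu.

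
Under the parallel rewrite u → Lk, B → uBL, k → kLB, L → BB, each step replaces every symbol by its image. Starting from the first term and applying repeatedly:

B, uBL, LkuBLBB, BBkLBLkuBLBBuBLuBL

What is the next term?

Rewriting the 18 symbols of BBkLBLkuBLBBuBLuBL one by one yields uBL uBL kLB BB uBL BB kLB Lk uBL BB uBL uBL Lk uBL BB Lk uBL BB; concatenated:

uBLuBLkLBBBuBLBBkLBLkuBLBBuBLuBLLkuBLBBLkuBLBB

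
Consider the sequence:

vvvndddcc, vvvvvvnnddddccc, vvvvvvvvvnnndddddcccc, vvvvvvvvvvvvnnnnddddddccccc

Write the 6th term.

Each string has the form v^{3n} n^{n} d^{n+2} c^{n+1} (n = 1, 2, …).
At n = 6 the blocks have lengths 18, 6, 8, 7.

vvvvvvvvvvvvvvvvvvnnnnnnddddddddccccccc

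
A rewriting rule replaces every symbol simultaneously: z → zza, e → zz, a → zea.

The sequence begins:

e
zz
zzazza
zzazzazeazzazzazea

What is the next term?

zzazzazeazzazzazeazzazzzeazzazzazeazzazzazeazzazzzea

Applying the rule to each of the 18 symbols of zzazzazeazzazzazea gives the pieces zza zza zea zza zza zea zza zz zea zza zza zea zza zza zea zza zz zea, which concatenate to the answer.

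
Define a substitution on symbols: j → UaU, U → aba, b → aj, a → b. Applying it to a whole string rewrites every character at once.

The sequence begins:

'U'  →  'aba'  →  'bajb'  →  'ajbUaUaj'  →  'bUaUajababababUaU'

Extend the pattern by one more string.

ajababababUaUbajbajbajbajabababa

φ(bUaUajababababUaU) expands symbol-by-symbol to aj aba b aba b UaU b aj b aj b aj b aj aba b aba; joining the 17 pieces gives the next term.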